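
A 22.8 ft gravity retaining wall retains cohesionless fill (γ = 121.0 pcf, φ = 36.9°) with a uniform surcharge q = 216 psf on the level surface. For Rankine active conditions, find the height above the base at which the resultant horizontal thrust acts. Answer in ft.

K_a = 0.2497.
Triangular part P₁ = ½K_aγH² = 7852 at H/3 = 7.600 ft; rectangular part P₂ = K_a q H = 1230 at H/2 = 11.40 ft.
ȳ = (P₁·7.600 + P₂·11.40)/(P₁+P₂) = 8.114 ft.

8.11 ft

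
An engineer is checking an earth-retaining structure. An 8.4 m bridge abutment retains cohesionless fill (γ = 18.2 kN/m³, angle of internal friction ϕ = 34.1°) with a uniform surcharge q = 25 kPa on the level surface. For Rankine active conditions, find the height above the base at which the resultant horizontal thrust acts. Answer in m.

K_a = 0.2815.
Triangular part P₁ = ½K_aγH² = 180.8 at H/3 = 2.800 m; rectangular part P₂ = K_a q H = 59.12 at H/2 = 4.200 m.
ȳ = (P₁·2.800 + P₂·4.200)/(P₁+P₂) = 3.145 m.

3.15 m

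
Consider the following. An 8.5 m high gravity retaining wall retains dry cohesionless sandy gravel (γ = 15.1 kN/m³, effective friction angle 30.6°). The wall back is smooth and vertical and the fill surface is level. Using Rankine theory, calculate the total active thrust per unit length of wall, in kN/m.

K_a = tan²(45° − φ/2) = 0.3253.
P_a = ½ K_a γ H² = 0.5 × 0.3253 × 15.1 × 8.5² = 177.5 kN/m.

177 kN/m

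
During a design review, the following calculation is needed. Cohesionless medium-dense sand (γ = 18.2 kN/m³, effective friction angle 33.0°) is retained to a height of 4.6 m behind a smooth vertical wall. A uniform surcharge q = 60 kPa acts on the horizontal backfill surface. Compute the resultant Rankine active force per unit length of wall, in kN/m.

K_a = tan²(45° − φ/2) = 0.2948.
Soil triangle: ½ K_a γ H² = 0.5×0.2948×18.2×4.6² = 56.77 kN/m.
Surcharge rectangle: K_a q H = 0.2948×60×4.6 = 81.37 kN/m.
Total = 56.77 + 81.37 = 138.1 kN/m.

138 kN/m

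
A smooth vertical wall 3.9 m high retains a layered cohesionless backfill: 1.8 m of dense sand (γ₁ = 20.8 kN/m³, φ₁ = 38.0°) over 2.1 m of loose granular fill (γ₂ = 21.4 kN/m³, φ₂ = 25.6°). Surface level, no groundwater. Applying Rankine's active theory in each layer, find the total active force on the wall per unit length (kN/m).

57.9 kN/m

K_a1 = tan²(45°−38.0°/2) = 0.2379; K_a2 = tan²(45°−25.6°/2) = 0.3966.
Layer 1: σ at base = K_a1 γ₁ h₁ = 8.906 kPa; P₁ = ½×8.906×1.8 = 8.016.
Layer 2: σ_v at top = γ₁h₁ = 37.44; σ_h top = K_a2×37.44 = 14.85; σ_h base = K_a2×(37.44+21.4×2.1) = 32.67.
P₂ = ½(14.85+32.67)×2.1 = 49.89. Total P_a = 8.016+49.89 = 57.91 kN/m.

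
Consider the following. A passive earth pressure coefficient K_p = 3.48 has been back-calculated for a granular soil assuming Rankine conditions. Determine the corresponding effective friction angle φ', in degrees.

K_p = (1+sin φ)/(1−sin φ) ⇒ sin φ = (K_p − 1)/(K_p + 1) = 0.5536.
φ = arcsin(0.5536) = 33.61°.

33.6°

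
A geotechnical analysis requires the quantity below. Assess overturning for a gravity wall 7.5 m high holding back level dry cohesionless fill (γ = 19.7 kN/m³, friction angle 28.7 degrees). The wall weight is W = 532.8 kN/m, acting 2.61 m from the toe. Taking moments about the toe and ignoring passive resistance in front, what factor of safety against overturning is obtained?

2.86

K_a = tan²(45° − 28.7°/2) = 0.3511.
P_a = ½K_aγH² = 0.5×0.3511×19.7×7.5² = 194.6 kN/m, acting at H/3 = 2.500 m above the base.
Overturning moment M_o = P_a × H/3 = 194.6 × 2.500 = 486.4.
Resisting moment M_r = W × 2.61 = 532.8 × 2.61 = 1391.
FS_overturning = M_r/M_o = 1391/486.4 = 2.859.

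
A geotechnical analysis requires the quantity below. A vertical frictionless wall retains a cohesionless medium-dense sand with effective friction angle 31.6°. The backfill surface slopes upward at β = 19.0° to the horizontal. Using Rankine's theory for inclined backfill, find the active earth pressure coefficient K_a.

0.373

K_a = cos β · (cos β − √(cos²β − cos²φ)) / (cos β + √(cos²β − cos²φ)).
cos β = 0.9455, cos φ = 0.8517, √(cos²β − cos²φ) = 0.4106.
K_a = 0.9455 × (0.9455 − 0.4106)/(0.9455 + 0.4106) = 0.3730.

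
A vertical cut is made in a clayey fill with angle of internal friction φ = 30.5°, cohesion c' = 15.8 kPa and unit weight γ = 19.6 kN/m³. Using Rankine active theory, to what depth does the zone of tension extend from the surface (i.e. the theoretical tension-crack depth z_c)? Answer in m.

2.82 m

K_a = tan²(45° − 30.5°/2) = 0.3267; √K_a = 0.5715.
The active pressure is zero where K_a γ z = 2c√K_a, so z_c = 2c/(γ√K_a) = 2×15.8/(19.6×0.5715) = 2.821 m.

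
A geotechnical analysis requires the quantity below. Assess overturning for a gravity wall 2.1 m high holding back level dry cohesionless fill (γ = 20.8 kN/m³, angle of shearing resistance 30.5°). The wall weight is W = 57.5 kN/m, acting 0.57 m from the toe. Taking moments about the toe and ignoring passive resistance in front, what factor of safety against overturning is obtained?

K_a = tan²(45° − 30.5°/2) = 0.3267.
P_a = ½K_aγH² = 0.5×0.3267×20.8×2.1² = 14.98 kN/m, acting at H/3 = 0.7000 m above the base.
Overturning moment M_o = P_a × H/3 = 14.98 × 0.7000 = 10.49.
Resisting moment M_r = W × 0.57 = 57.5 × 0.57 = 32.77.
FS_overturning = M_r/M_o = 32.77/10.49 = 3.125.

3.13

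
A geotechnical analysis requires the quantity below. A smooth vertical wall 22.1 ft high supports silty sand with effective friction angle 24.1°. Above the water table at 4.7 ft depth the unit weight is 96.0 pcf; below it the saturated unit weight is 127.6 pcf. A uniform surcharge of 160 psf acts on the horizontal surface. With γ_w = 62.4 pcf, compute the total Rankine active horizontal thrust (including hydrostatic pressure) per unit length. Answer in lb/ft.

K_a = tan²(45° − φ/2) = 0.4201.
γ' = 127.6 − 62.4 = 65.20 pcf. h₂ = H − d_w = 17.4 ft.
σ'_h: at surface K_a·q = 67.22; at WT K_a(q+γd_w) = 256.8; at base K_a(q+γd_w+γ'h₂) = 733.4 psf.
P₁ = ½(67.22+256.8)×4.7 = 761.4; P₂ = ½(256.8+733.4)×17.4 = 8615; P_w = ½γ_w h₂² = 9446.
Total = 761.4+8615+9446 = 18820 lb/ft.

18800 lb/ft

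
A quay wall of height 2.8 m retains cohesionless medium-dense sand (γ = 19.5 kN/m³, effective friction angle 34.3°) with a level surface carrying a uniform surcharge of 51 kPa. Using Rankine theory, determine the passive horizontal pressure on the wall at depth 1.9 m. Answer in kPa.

315 kPa

K_p = (1 + sin φ)/(1 − sin φ) = 3.582.
σ_v = γz + q = 19.5 × 1.9 + 51 = 88.05 kPa.
σ_h = K_p σ_v = 3.582 × 88.05 = 315.4 kPa.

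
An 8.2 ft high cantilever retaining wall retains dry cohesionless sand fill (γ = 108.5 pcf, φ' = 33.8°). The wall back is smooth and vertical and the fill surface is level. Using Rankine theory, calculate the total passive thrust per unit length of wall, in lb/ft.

12800 lb/ft

K_p = tan²(45° + φ/2) = 3.508.
P_p = ½ K_p γ H² = 0.5 × 3.508 × 108.5 × 8.2² = 12790 lb/ft.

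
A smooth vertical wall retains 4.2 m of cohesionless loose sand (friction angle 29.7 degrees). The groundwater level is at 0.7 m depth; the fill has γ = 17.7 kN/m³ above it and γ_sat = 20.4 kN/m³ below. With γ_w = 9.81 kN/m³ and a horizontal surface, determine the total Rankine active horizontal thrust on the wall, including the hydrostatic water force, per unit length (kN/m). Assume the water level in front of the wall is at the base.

98.1 kN/m

K_a = tan²(45° − φ/2) = 0.3374.
γ' = 20.4 − 9.81 = 10.59 kN/m³. Depth below WT = 3.5 m.
σ'_h at WT = K_a γ d_w = 4.180 kPa; at base = 4.180 + K_a γ' × 3.5 = 16.69 kPa.
P₁ (0–0.7 m) = ½×4.180×0.7 = 1.463. P₂ (0.7–4.2 m) = ½(4.180+16.69)×3.5 = 36.51.
P_w = ½ γ_w h₂² = 0.5×9.81×3.5² = 60.09. Total = 1.463+36.51+60.09 = 98.06 kN/m.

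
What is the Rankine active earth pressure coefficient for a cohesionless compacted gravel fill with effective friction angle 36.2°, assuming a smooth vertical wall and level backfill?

0.257

K_a = tan²(45° − φ/2) = tan²(26.90°) = 0.2574.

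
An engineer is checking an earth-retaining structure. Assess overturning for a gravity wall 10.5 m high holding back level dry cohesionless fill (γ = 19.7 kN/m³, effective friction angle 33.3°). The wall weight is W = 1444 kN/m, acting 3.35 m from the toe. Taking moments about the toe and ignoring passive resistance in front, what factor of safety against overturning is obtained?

4.37

K_a = tan²(45° − 33.3°/2) = 0.2911.
P_a = ½K_aγH² = 0.5×0.2911×19.7×10.5² = 316.2 kN/m, acting at H/3 = 3.500 m above the base.
Overturning moment M_o = P_a × H/3 = 316.2 × 3.500 = 1107.
Resisting moment M_r = W × 3.35 = 1444 × 3.35 = 4837.
FS_overturning = M_r/M_o = 4837/1107 = 4.372.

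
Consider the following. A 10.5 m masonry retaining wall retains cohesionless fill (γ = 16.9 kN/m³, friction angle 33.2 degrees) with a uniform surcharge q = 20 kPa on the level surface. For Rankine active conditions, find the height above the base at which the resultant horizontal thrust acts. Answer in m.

K_a = 0.2924.
Triangular part P₁ = ½K_aγH² = 272.4 at H/3 = 3.500 m; rectangular part P₂ = K_a q H = 61.39 at H/2 = 5.250 m.
ȳ = (P₁·3.500 + P₂·5.250)/(P₁+P₂) = 3.822 m.

3.82 m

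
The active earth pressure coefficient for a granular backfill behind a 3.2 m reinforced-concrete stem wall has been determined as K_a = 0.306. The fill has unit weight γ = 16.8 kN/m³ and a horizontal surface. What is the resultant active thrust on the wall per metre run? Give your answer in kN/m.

26.3 kN/m

P = ½ K_a γ H² = 0.5 × 0.306 × 16.8 × 3.2² = 26.32 kN/m.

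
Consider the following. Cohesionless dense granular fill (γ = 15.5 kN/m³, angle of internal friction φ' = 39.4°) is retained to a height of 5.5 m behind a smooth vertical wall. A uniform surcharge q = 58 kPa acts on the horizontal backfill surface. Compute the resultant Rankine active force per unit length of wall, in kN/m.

124 kN/m

K_a = tan²(45° − φ/2) = 0.2234.
Soil triangle: ½ K_a γ H² = 0.5×0.2234×15.5×5.5² = 52.38 kN/m.
Surcharge rectangle: K_a q H = 0.2234×58×5.5 = 71.28 kN/m.
Total = 52.38 + 71.28 = 123.7 kN/m.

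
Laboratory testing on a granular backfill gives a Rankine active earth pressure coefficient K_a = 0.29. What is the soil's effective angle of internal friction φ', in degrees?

33.4°

K_a = tan²(45° − φ/2) ⇒ 45° − φ/2 = arctan(√0.29) = 28.30°.
φ = 2(45° − 28.30°) = 33.39°.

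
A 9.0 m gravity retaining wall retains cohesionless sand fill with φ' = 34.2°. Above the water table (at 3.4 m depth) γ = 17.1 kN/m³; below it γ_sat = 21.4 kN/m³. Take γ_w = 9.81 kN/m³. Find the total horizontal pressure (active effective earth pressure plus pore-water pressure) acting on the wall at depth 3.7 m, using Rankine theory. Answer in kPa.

20.2 kPa

K_a = (1 − sin φ)/(1 + sin φ) = 0.2803.
γ' = 21.4 − 9.81 = 11.59 kN/m³.
Effective vertical stress at 3.7 m: σ'_v = 17.1×3.4 + 11.59×0.300 = 61.62 kPa.
σ'_h = K_a σ'_v = 0.2803 × 61.62 = 17.27 kPa; u = γ_w × 0.300 = 2.943 kPa.
Total σ_h = 17.27 + 2.943 = 20.22 kPa.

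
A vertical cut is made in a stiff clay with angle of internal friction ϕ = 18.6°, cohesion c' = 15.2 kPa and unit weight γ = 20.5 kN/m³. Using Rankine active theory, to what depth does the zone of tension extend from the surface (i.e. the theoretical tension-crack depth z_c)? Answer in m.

K_a = tan²(45° − 18.6°/2) = 0.5163; √K_a = 0.7186.
The active pressure is zero where K_a γ z = 2c√K_a, so z_c = 2c/(γ√K_a) = 2×15.2/(20.5×0.7186) = 2.064 m.

2.06 m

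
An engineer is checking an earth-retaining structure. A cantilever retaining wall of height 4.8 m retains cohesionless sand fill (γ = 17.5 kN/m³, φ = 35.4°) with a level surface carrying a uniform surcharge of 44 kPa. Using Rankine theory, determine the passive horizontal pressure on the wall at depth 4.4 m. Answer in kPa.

454 kPa

K_p = (1 + sin φ)/(1 − sin φ) = 3.754.
σ_v = γz + q = 17.5 × 4.4 + 44 = 121.0 kPa.
σ_h = K_p σ_v = 3.754 × 121.0 = 454.2 kPa.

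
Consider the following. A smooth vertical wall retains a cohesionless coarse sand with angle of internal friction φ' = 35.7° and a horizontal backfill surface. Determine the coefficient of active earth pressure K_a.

0.263

K_a = (1 − sin φ)/(1 + sin φ) = (1 − sin 35.7°)/(1 + sin 35.7°) = 0.2630.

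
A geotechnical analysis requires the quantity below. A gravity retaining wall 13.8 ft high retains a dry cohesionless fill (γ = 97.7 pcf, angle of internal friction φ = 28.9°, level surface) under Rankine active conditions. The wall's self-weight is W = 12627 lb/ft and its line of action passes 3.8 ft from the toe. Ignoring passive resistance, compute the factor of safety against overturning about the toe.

K_a = tan²(45° − 28.9°/2) = 0.3484.
P_a = ½K_aγH² = 0.5×0.3484×97.7×13.8² = 3241 lb/ft, acting at H/3 = 4.600 ft above the base.
Overturning moment M_o = P_a × H/3 = 3241 × 4.600 = 14910.
Resisting moment M_r = W × 3.8 = 12627 × 3.8 = 47980.
FS_overturning = M_r/M_o = 47980/14910 = 3.219.

3.22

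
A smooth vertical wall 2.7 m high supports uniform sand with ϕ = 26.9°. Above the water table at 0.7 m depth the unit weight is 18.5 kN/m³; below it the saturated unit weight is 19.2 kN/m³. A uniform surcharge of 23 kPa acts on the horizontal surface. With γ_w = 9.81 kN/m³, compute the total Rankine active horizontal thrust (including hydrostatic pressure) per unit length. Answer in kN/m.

61.6 kN/m

K_a = tan²(45° − φ/2) = 0.3770.
γ' = 19.2 − 9.81 = 9.390 kN/m³. h₂ = H − d_w = 2.0 m.
σ'_h: at surface K_a·q = 8.671; at WT K_a(q+γd_w) = 13.55; at base K_a(q+γd_w+γ'h₂) = 20.63 kPa.
P₁ = ½(8.671+13.55)×0.7 = 7.778; P₂ = ½(13.55+20.63)×2.0 = 34.19; P_w = ½γ_w h₂² = 19.62.
Total = 7.778+34.19+19.62 = 61.58 kN/m.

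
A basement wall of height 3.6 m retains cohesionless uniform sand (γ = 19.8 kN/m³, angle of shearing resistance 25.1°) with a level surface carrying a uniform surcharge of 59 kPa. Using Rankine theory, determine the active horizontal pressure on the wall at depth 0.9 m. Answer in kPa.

K_a = (1 − sin φ)/(1 + sin φ) = 0.4043.
σ_v = γz + q = 19.8 × 0.9 + 59 = 76.82 kPa.
σ_h = K_a σ_v = 0.4043 × 76.82 = 31.06 kPa.

31.1 kPa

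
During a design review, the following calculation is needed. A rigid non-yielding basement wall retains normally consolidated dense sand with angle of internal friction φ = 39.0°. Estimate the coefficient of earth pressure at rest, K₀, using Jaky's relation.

K₀ = 1 − sin φ' = 1 − sin 39.0° = 0.3707.

0.371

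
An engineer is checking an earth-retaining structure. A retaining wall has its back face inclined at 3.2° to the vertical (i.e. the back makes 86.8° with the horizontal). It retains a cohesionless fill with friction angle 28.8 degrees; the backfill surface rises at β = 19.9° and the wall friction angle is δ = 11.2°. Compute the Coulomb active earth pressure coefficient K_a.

K_a = sin²(α+φ) / [sin²α · sin(α−δ) · (1 + √{sin(φ+δ)sin(φ−β) / (sin(α−δ)sin(α+β))})²].
With α = 86.8°, φ = 28.8°, δ = 11.2°, β = 19.9°: K_a = 0.4780.

0.478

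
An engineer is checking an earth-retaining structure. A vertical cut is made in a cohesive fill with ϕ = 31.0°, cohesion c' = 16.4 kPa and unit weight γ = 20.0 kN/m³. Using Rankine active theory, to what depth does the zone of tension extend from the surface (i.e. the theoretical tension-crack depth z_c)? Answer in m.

K_a = tan²(45° − 31.0°/2) = 0.3201; √K_a = 0.5658.
The active pressure is zero where K_a γ z = 2c√K_a, so z_c = 2c/(γ√K_a) = 2×16.4/(20.0×0.5658) = 2.899 m.

2.90 m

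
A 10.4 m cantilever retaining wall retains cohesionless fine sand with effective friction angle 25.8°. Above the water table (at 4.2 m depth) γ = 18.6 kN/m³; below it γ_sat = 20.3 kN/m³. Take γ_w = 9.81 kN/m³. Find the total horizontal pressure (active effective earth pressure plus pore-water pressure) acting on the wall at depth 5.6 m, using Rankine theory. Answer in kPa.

K_a = (1 − sin φ)/(1 + sin φ) = 0.3935.
γ' = 20.3 − 9.81 = 10.49 kN/m³.
Effective vertical stress at 5.6 m: σ'_v = 18.6×4.2 + 10.49×1.40 = 92.81 kPa.
σ'_h = K_a σ'_v = 0.3935 × 92.81 = 36.52 kPa; u = γ_w × 1.40 = 13.73 kPa.
Total σ_h = 36.52 + 13.73 = 50.25 kPa.

50.3 kPa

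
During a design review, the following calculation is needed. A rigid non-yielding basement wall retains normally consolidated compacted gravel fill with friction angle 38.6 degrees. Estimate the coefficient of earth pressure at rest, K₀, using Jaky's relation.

0.376

K₀ = 1 − sin φ' = 1 − sin 38.6° = 0.3761.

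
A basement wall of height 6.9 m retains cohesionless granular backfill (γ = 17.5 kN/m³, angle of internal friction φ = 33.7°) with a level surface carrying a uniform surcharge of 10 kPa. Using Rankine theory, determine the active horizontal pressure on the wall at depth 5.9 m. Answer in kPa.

K_a = (1 − sin φ)/(1 + sin φ) = 0.2863.
σ_v = γz + q = 17.5 × 5.9 + 10 = 113.2 kPa.
σ_h = K_a σ_v = 0.2863 × 113.2 = 32.42 kPa.

32.4 kPa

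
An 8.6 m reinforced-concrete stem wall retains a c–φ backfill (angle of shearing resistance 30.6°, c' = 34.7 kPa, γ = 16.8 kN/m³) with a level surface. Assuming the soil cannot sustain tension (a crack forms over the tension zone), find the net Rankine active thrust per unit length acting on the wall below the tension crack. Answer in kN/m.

5.04 kN/m

K_a = 0.3253; √K_a = 0.5704.
Tension-crack depth z_c = 2c/(γ√K_a) = 2×34.7/(16.8×0.5704) = 7.242 m.
σ_a at base = K_a γ H − 2c√K_a = 0.3253×16.8×8.6 − 2×34.7×0.5704 = 7.421 kPa.
P_a = ½ × 7.421 × (H − z_c) = 0.5×7.421×1.358 = 5.037 kN/m.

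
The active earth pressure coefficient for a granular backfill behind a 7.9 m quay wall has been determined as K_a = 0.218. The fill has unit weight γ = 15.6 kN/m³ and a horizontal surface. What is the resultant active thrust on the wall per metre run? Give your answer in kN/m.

106 kN/m

P = ½ K_a γ H² = 0.5 × 0.218 × 15.6 × 7.9² = 106.1 kN/m.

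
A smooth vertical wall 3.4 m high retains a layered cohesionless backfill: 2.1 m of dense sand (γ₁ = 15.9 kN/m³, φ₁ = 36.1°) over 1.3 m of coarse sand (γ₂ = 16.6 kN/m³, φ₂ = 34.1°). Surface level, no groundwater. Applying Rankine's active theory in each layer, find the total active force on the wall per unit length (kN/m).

K_a1 = tan²(45°−36.1°/2) = 0.2585; K_a2 = tan²(45°−34.1°/2) = 0.2815.
Layer 1: σ at base = K_a1 γ₁ h₁ = 8.631 kPa; P₁ = ½×8.631×2.1 = 9.063.
Layer 2: σ_v at top = γ₁h₁ = 33.39; σ_h top = K_a2×33.39 = 9.400; σ_h base = K_a2×(33.39+16.6×1.3) = 15.48.
P₂ = ½(9.400+15.48)×1.3 = 16.17. Total P_a = 9.063+16.17 = 25.23 kN/m.

25.2 kN/m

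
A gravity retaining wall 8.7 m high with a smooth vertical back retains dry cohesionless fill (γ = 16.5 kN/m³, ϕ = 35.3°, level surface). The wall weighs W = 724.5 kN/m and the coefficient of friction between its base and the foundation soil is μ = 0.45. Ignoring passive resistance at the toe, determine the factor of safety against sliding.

K_a = tan²(45° − 35.3°/2) = 0.2675.
P_a = ½K_aγH² = 0.5×0.2675×16.5×8.7² = 167.1 kN/m, acting at H/3 = 2.900 m above the base.
FS_sliding = μW / P_a = 0.45×724.5 / 167.1 = 1.951.

1.95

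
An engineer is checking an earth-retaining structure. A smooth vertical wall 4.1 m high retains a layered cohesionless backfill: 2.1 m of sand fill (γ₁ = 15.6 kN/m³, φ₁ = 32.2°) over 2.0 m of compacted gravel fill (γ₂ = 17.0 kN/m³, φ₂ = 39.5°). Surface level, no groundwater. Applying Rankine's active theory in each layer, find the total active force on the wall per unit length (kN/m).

K_a1 = tan²(45°−32.2°/2) = 0.3047; K_a2 = tan²(45°−39.5°/2) = 0.2224.
Layer 1: σ at base = K_a1 γ₁ h₁ = 9.983 kPa; P₁ = ½×9.983×2.1 = 10.48.
Layer 2: σ_v at top = γ₁h₁ = 32.76; σ_h top = K_a2×32.76 = 7.287; σ_h base = K_a2×(32.76+17.0×2.0) = 14.85.
P₂ = ½(7.287+14.85)×2.0 = 22.14. Total P_a = 10.48+22.14 = 32.62 kN/m.

32.6 kN/m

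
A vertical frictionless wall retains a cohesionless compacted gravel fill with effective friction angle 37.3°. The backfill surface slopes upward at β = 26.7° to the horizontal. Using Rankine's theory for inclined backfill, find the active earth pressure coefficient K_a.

0.335

K_a = cos β · (cos β − √(cos²β − cos²φ)) / (cos β + √(cos²β − cos²φ)).
cos β = 0.8934, cos φ = 0.7955, √(cos²β − cos²φ) = 0.4066.
K_a = 0.8934 × (0.8934 − 0.4066)/(0.8934 + 0.4066) = 0.3345.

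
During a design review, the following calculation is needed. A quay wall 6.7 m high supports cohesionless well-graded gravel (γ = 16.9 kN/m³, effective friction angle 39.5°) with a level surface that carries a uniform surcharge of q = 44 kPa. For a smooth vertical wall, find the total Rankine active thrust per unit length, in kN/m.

150 kN/m

K_a = tan²(45° − φ/2) = 0.2224.
Soil triangle: ½ K_a γ H² = 0.5×0.2224×16.9×6.7² = 84.37 kN/m.
Surcharge rectangle: K_a q H = 0.2224×44×6.7 = 65.57 kN/m.
Total = 84.37 + 65.57 = 149.9 kN/m.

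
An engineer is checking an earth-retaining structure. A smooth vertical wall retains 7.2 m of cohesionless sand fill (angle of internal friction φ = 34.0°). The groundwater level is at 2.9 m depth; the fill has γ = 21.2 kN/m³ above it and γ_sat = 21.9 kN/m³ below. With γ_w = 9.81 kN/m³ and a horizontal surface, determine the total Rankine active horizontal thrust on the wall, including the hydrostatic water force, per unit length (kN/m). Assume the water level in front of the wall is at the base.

222 kN/m

K_a = tan²(45° − φ/2) = 0.2827.
γ' = 21.9 − 9.81 = 12.09 kN/m³. Depth below WT = 4.3 m.
σ'_h at WT = K_a γ d_w = 17.38 kPa; at base = 17.38 + K_a γ' × 4.3 = 32.08 kPa.
P₁ (0–2.9 m) = ½×17.38×2.9 = 25.20. P₂ (2.9–7.2 m) = ½(17.38+32.08)×4.3 = 106.3.
P_w = ½ γ_w h₂² = 0.5×9.81×4.3² = 90.69. Total = 25.20+106.3+90.69 = 222.2 kN/m.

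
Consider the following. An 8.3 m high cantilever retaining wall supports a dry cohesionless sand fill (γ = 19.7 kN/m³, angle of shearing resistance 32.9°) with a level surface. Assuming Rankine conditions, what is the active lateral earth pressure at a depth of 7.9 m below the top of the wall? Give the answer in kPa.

46.1 kPa

K_a = (1 − sin φ)/(1 + sin φ) = 0.2960.
σ_h = K_a γ z = 0.2960 × 19.7 × 7.9 = 46.07 kPa.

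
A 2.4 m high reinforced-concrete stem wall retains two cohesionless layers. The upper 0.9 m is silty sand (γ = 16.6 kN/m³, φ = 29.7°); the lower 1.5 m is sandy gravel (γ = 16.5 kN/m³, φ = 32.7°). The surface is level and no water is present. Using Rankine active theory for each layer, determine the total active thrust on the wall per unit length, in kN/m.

K_a1 = tan²(45°−29.7°/2) = 0.3374; K_a2 = tan²(45°−32.7°/2) = 0.2985.
Layer 1: σ at base = K_a1 γ₁ h₁ = 5.040 kPa; P₁ = ½×5.040×0.9 = 2.268.
Layer 2: σ_v at top = γ₁h₁ = 14.94; σ_h top = K_a2×14.94 = 4.460; σ_h base = K_a2×(14.94+16.5×1.5) = 11.85.
P₂ = ½(4.460+11.85)×1.5 = 12.23. Total P_a = 2.268+12.23 = 14.50 kN/m.

14.5 kN/m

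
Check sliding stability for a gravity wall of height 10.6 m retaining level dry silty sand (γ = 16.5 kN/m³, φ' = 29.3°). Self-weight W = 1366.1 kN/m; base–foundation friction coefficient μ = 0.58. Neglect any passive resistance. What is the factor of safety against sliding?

K_a = tan²(45° − 29.3°/2) = 0.3428.
P_a = ½K_aγH² = 0.5×0.3428×16.5×10.6² = 317.8 kN/m, acting at H/3 = 3.533 m above the base.
FS_sliding = μW / P_a = 0.58×1366.1 / 317.8 = 2.493.

2.49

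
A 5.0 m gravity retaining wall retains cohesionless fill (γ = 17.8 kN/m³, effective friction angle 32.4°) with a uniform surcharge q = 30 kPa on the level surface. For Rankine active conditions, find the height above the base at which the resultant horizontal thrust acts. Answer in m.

K_a = 0.3022.
Triangular part P₁ = ½K_aγH² = 67.25 at H/3 = 1.667 m; rectangular part P₂ = K_a q H = 45.33 at H/2 = 2.500 m.
ȳ = (P₁·1.667 + P₂·2.500)/(P₁+P₂) = 2.002 m.

2.00 m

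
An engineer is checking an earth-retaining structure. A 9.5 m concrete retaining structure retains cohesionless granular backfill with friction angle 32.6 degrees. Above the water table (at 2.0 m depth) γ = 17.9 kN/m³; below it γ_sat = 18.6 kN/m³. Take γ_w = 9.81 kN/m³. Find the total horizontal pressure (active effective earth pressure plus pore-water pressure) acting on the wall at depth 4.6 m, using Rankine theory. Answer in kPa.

43.1 kPa

K_a = (1 − sin φ)/(1 + sin φ) = 0.2997.
γ' = 18.6 − 9.81 = 8.790 kN/m³.
Effective vertical stress at 4.6 m: σ'_v = 17.9×2.0 + 8.790×2.60 = 58.65 kPa.
σ'_h = K_a σ'_v = 0.2997 × 58.65 = 17.58 kPa; u = γ_w × 2.60 = 25.51 kPa.
Total σ_h = 17.58 + 25.51 = 43.09 kPa.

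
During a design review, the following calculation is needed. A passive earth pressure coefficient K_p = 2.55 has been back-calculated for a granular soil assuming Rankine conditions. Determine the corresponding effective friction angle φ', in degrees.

K_p = (1+sin φ)/(1−sin φ) ⇒ sin φ = (K_p − 1)/(K_p + 1) = 0.4366.
φ = arcsin(0.4366) = 25.89°.

25.9°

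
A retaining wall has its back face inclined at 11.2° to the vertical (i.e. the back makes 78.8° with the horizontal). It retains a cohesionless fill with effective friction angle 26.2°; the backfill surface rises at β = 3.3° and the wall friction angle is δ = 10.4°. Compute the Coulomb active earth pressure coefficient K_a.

0.462

K_a = sin²(α+φ) / [sin²α · sin(α−δ) · (1 + √{sin(φ+δ)sin(φ−β) / (sin(α−δ)sin(α+β))})²].
With α = 78.8°, φ = 26.2°, δ = 10.4°, β = 3.3°: K_a = 0.4623.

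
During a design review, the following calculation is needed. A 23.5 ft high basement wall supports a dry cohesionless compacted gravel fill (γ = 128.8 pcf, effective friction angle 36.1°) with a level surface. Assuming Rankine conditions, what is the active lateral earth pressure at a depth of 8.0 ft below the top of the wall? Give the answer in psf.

266 psf

K_a = (1 − sin φ)/(1 + sin φ) = 0.2585.
σ_h = K_a γ z = 0.2585 × 128.8 × 8.0 = 266.4 psf.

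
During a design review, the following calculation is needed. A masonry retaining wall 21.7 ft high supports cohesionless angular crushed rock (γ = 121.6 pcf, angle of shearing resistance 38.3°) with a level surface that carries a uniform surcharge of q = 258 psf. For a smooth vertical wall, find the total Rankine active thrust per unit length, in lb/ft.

8030 lb/ft

K_a = tan²(45° − φ/2) = 0.2347.
Soil triangle: ½ K_a γ H² = 0.5×0.2347×121.6×21.7² = 6721 lb/ft.
Surcharge rectangle: K_a q H = 0.2347×258×21.7 = 1314 lb/ft.
Total = 6721 + 1314 = 8035 lb/ft.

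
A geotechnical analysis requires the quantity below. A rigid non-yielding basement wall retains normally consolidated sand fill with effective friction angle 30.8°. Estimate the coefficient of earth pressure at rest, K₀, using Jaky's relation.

0.488

K₀ = 1 − sin φ' = 1 − sin 30.8° = 0.4880.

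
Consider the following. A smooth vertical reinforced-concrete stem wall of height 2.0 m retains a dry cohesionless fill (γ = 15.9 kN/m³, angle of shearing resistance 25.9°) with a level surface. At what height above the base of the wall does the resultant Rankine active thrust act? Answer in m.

0.667 m

K_a = 0.3920.
The pressure distribution is triangular, so the resultant acts at H/3 above the base = 2.0/3 = 0.6667 m.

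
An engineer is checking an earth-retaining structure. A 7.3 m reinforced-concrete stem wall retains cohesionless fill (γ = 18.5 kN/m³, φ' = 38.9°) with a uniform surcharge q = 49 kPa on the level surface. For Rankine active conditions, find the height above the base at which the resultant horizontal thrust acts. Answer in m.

2.94 m

K_a = 0.2285.
Triangular part P₁ = ½K_aγH² = 112.6 at H/3 = 2.433 m; rectangular part P₂ = K_a q H = 81.74 at H/2 = 3.650 m.
ȳ = (P₁·2.433 + P₂·3.650)/(P₁+P₂) = 2.945 m.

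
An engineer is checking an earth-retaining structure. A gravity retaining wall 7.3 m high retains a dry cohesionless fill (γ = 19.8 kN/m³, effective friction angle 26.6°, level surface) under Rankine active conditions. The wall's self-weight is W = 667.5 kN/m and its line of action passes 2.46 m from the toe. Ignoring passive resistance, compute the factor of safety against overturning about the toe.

3.35

K_a = tan²(45° − 26.6°/2) = 0.3814.
P_a = ½K_aγH² = 0.5×0.3814×19.8×7.3² = 201.2 kN/m, acting at H/3 = 2.433 m above the base.
Overturning moment M_o = P_a × H/3 = 201.2 × 2.433 = 489.7.
Resisting moment M_r = W × 2.46 = 667.5 × 2.46 = 1642.
FS_overturning = M_r/M_o = 1642/489.7 = 3.353.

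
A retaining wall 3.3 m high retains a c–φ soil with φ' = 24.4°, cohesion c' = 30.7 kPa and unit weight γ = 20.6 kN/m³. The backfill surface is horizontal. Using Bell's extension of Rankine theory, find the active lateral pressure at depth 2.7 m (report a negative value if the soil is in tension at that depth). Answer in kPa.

K_a = (1 − sin φ)/(1 + sin φ) = 0.4153.
σ_a = K_a γ z − 2c√K_a = 0.4153×20.6×2.7 − 2×30.7×0.6445 = -16.47 kPa.

-16.5 kPa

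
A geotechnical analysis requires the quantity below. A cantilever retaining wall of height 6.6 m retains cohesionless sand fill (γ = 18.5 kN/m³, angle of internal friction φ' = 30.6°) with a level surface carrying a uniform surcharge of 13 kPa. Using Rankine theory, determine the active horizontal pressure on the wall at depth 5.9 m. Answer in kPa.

39.7 kPa

K_a = (1 − sin φ)/(1 + sin φ) = 0.3253.
σ_v = γz + q = 18.5 × 5.9 + 13 = 122.2 kPa.
σ_h = K_a σ_v = 0.3253 × 122.2 = 39.74 kPa.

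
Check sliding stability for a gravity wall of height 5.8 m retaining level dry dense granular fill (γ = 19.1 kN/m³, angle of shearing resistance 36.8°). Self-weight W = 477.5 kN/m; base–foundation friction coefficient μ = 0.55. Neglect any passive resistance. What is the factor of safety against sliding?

3.26

K_a = tan²(45° − 36.8°/2) = 0.2508.
P_a = ½K_aγH² = 0.5×0.2508×19.1×5.8² = 80.56 kN/m, acting at H/3 = 1.933 m above the base.
FS_sliding = μW / P_a = 0.55×477.5 / 80.56 = 3.260.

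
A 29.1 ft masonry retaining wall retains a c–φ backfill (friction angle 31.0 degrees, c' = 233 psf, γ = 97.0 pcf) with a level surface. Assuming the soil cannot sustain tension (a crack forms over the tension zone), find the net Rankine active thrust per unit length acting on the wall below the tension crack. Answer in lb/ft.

K_a = 0.3201; √K_a = 0.5658.
Tension-crack depth z_c = 2c/(γ√K_a) = 2×233/(97.0×0.5658) = 8.491 ft.
σ_a at base = K_a γ H − 2c√K_a = 0.3201×97.0×29.1 − 2×233×0.5658 = 639.9 psf.
P_a = ½ × 639.9 × (H − z_c) = 0.5×639.9×20.61 = 6594 lb/ft.

6590 lb/ft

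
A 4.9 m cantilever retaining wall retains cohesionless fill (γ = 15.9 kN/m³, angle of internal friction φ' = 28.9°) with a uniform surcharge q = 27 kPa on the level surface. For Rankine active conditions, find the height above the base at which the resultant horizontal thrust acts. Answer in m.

K_a = 0.3484.
Triangular part P₁ = ½K_aγH² = 66.49 at H/3 = 1.633 m; rectangular part P₂ = K_a q H = 46.09 at H/2 = 2.450 m.
ȳ = (P₁·1.633 + P₂·2.450)/(P₁+P₂) = 1.968 m.

1.97 m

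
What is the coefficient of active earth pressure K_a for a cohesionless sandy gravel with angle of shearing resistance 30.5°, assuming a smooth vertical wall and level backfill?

0.327

K_a = tan²(45° − φ/2) = tan²(29.75°) = 0.3267.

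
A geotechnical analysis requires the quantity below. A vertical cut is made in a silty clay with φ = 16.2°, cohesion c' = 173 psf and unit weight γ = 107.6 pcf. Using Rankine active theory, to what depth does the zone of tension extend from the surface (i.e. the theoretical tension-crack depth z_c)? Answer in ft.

4.28 ft

K_a = tan²(45° − 16.2°/2) = 0.5637; √K_a = 0.7508.
The active pressure is zero where K_a γ z = 2c√K_a, so z_c = 2c/(γ√K_a) = 2×173/(107.6×0.7508) = 4.283 ft.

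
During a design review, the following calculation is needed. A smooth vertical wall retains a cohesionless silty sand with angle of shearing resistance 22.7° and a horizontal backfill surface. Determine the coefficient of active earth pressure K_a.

K_a = (1 − sin φ)/(1 + sin φ) = (1 − sin 22.7°)/(1 + sin 22.7°) = 0.4431.

0.443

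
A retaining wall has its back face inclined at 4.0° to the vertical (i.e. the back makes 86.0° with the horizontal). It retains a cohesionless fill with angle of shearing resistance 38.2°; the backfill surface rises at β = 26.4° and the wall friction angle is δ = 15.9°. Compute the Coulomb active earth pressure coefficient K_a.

0.354

K_a = sin²(α+φ) / [sin²α · sin(α−δ) · (1 + √{sin(φ+δ)sin(φ−β) / (sin(α−δ)sin(α+β))})²].
With α = 86.0°, φ = 38.2°, δ = 15.9°, β = 26.4°: K_a = 0.3543.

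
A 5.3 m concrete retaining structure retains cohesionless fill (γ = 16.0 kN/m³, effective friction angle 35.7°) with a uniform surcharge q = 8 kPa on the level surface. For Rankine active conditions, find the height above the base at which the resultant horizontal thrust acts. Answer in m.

1.91 m

K_a = 0.2630.
Triangular part P₁ = ½K_aγH² = 59.10 at H/3 = 1.767 m; rectangular part P₂ = K_a q H = 11.15 at H/2 = 2.650 m.
ȳ = (P₁·1.767 + P₂·2.650)/(P₁+P₂) = 1.907 m.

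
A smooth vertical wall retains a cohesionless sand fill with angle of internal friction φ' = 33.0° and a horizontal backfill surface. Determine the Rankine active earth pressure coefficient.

K_a = tan²(45° − φ/2) = tan²(28.50°) = 0.2948.

0.295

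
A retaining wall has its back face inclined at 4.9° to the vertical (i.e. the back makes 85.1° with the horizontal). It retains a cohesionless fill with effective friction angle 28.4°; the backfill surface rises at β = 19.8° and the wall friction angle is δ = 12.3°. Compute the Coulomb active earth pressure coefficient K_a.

0.505

K_a = sin²(α+φ) / [sin²α · sin(α−δ) · (1 + √{sin(φ+δ)sin(φ−β) / (sin(α−δ)sin(α+β))})²].
With α = 85.1°, φ = 28.4°, δ = 12.3°, β = 19.8°: K_a = 0.5051.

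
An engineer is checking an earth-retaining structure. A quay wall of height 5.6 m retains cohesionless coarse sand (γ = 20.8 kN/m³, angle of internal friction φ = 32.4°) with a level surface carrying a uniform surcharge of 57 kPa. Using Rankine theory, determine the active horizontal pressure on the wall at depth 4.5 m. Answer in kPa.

K_a = (1 − sin φ)/(1 + sin φ) = 0.3022.
σ_v = γz + q = 20.8 × 4.5 + 57 = 150.6 kPa.
σ_h = K_a σ_v = 0.3022 × 150.6 = 45.52 kPa.

45.5 kPa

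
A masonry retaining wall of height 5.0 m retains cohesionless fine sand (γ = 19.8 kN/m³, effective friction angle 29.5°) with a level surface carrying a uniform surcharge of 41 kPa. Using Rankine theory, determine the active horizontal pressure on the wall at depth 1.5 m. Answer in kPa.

24.0 kPa

K_a = (1 − sin φ)/(1 + sin φ) = 0.3401.
σ_v = γz + q = 19.8 × 1.5 + 41 = 70.70 kPa.
σ_h = K_a σ_v = 0.3401 × 70.70 = 24.05 kPa.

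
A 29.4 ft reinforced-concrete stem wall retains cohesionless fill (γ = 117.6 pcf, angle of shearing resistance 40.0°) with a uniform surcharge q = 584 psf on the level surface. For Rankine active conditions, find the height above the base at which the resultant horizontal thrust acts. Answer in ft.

11.0 ft

K_a = 0.2174.
Triangular part P₁ = ½K_aγH² = 11050 at H/3 = 9.800 ft; rectangular part P₂ = K_a q H = 3733 at H/2 = 14.70 ft.
ȳ = (P₁·9.800 + P₂·14.70)/(P₁+P₂) = 11.04 ft.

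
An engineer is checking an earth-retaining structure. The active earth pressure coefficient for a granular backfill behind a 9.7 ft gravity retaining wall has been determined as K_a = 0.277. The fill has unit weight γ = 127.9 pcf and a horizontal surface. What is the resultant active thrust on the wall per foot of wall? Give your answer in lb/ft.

P = ½ K_a γ H² = 0.5 × 0.277 × 127.9 × 9.7² = 1667 lb/ft.

1670 lb/ft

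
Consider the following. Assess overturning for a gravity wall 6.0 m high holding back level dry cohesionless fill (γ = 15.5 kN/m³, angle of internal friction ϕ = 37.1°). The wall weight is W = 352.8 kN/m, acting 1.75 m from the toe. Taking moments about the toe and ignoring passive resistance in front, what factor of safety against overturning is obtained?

4.47

K_a = tan²(45° − 37.1°/2) = 0.2475.
P_a = ½K_aγH² = 0.5×0.2475×15.5×6.0² = 69.05 kN/m, acting at H/3 = 2.000 m above the base.
Overturning moment M_o = P_a × H/3 = 69.05 × 2.000 = 138.1.
Resisting moment M_r = W × 1.75 = 352.8 × 1.75 = 617.4.
FS_overturning = M_r/M_o = 617.4/138.1 = 4.471.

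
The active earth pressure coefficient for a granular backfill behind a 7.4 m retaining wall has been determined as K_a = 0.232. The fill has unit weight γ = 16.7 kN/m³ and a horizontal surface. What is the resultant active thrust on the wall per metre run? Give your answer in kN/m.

106 kN/m

P = ½ K_a γ H² = 0.5 × 0.232 × 16.7 × 7.4² = 106.1 kN/m.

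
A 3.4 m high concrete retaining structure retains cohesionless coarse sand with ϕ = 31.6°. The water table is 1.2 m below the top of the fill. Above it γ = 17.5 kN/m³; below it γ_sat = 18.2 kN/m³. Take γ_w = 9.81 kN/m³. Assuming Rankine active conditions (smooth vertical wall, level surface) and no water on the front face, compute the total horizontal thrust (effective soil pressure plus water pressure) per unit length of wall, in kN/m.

K_a = tan²(45° − φ/2) = 0.3123.
γ' = 18.2 − 9.81 = 8.390 kN/m³. Depth below WT = 2.2 m.
σ'_h at WT = K_a γ d_w = 6.559 kPa; at base = 6.559 + K_a γ' × 2.2 = 12.32 kPa.
P₁ (0–1.2 m) = ½×6.559×1.2 = 3.936. P₂ (1.2–3.4 m) = ½(6.559+12.32)×2.2 = 20.77.
P_w = ½ γ_w h₂² = 0.5×9.81×2.2² = 23.74. Total = 3.936+20.77+23.74 = 48.45 kN/m.

48.4 kN/m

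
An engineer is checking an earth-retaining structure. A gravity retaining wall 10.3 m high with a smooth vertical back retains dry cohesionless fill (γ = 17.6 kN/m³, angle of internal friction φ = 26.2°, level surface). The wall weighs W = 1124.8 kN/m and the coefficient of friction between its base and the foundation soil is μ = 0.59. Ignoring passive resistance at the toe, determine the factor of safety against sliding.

K_a = tan²(45° − 26.2°/2) = 0.3874.
P_a = ½K_aγH² = 0.5×0.3874×17.6×10.3² = 361.7 kN/m, acting at H/3 = 3.433 m above the base.
FS_sliding = μW / P_a = 0.59×1124.8 / 361.7 = 1.835.

1.83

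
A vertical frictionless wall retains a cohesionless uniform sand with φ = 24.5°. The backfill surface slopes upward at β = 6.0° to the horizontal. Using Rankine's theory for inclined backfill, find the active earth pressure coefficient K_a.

K_a = cos β · (cos β − √(cos²β − cos²φ)) / (cos β + √(cos²β − cos²φ)).
cos β = 0.9945, cos φ = 0.9100, √(cos²β − cos²φ) = 0.4013.
K_a = 0.9945 × (0.9945 − 0.4013)/(0.9945 + 0.4013) = 0.4227.

0.423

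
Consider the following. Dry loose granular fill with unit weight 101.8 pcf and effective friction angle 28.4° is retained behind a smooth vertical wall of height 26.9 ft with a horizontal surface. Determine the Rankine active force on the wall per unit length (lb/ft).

13100 lb/ft

K_a = tan²(45° − φ/2) = 0.3554.
P_a = ½ K_a γ H² = 0.5 × 0.3554 × 101.8 × 26.9² = 13090 lb/ft.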